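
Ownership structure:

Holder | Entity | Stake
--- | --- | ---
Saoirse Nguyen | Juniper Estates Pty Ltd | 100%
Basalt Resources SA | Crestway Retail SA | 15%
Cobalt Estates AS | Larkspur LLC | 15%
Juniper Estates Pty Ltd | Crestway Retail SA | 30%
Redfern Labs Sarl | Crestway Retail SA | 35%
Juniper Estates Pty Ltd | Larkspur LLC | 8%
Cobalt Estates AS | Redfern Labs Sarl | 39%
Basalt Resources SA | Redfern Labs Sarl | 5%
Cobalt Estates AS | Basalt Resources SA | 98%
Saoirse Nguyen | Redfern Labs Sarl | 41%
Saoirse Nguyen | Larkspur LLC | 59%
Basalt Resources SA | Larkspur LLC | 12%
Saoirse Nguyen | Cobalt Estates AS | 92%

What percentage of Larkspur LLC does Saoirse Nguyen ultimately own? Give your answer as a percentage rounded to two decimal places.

Saoirse reaches Larkspur along 4 paths.
Direct stake: 59% = 59%.
Via Juniper: 100% × 8% = 8%.
Via Cobalt → Basalt: 92% × 98% × 12% = 10.8192%.
Via Cobalt: 92% × 15% = 13.8%.
Total: 59% + 8% + 10.8192% + 13.8% = 91.6192%.
Rounded: 91.62%.

91.62%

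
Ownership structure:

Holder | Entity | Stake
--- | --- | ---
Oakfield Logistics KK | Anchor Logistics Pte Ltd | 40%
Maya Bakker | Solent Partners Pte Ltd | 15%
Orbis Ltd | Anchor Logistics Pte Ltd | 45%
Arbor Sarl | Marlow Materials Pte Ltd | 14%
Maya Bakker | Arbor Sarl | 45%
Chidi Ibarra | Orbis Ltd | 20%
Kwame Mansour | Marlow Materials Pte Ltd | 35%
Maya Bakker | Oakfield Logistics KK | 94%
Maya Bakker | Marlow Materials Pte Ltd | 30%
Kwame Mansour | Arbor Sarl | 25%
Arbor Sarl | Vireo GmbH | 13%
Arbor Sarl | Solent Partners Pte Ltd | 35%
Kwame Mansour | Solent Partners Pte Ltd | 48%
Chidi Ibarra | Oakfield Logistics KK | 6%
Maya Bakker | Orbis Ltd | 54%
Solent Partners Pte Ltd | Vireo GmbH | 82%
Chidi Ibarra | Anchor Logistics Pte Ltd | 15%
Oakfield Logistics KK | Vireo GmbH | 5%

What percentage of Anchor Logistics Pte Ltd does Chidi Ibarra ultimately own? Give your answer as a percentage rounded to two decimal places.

26.40%

Chidi reaches Anchor along 3 paths.
Via Orbis: 20% × 45% = 9%.
Direct stake: 15% = 15%.
Via Oakfield: 6% × 40% = 2.4%.
Total: 9% + 15% + 2.4% = 26.4%.
Rounded: 26.40%.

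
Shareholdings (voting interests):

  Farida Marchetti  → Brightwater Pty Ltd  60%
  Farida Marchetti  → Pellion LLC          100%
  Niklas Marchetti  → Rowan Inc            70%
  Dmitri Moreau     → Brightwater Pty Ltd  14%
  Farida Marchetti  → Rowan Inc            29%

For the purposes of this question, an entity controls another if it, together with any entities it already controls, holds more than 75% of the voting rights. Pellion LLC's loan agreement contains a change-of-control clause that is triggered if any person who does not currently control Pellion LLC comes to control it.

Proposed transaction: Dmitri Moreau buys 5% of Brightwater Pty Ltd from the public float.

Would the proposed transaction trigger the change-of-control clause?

The purchase changes only Dmitri's holdings, so Dmitri is the only person who could newly come to control Pellion.
Dmitri's largest direct stake is 14% in Brightwater, which does not meet the threshold, so Dmitri controls no company.
Neither Dmitri nor any entity Dmitri controls holds any voting interest in Pellion.
So before the transaction, Dmitri does not control Pellion.
After the purchase, Dmitri's direct stake in Brightwater rises to 14% + 5% = 19%.
Dmitri's side now holds 19% of Brightwater, not > 75%, so Dmitri still does not control Brightwater.
After the transaction, neither Dmitri nor any entity Dmitri controls holds a voting interest in Pellion, so Dmitri still does not control it.
No new person acquires control, so the clause is not triggered.

No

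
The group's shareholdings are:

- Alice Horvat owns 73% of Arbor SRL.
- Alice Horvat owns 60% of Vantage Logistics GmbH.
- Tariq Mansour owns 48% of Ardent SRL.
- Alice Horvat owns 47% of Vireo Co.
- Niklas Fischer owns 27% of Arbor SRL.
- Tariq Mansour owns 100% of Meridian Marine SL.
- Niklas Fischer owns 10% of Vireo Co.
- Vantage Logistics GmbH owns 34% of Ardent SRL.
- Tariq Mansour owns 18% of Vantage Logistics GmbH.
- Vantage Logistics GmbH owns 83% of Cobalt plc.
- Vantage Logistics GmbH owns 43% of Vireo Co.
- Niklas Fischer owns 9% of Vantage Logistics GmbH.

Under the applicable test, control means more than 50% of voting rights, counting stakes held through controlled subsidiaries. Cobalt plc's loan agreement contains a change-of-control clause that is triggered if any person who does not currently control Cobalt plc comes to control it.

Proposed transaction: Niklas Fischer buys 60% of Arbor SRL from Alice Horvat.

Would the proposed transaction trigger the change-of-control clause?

No

The purchase adds only to Niklas's holdings (Alice's stake shrinks), so Niklas is the only person who could newly come to control Cobalt.
Niklas's largest direct stake is 27% in Arbor, which does not meet the threshold, so Niklas controls no company.
Neither Niklas nor any entity Niklas controls holds any voting interest in Cobalt.
So before the transaction, Niklas does not control Cobalt.
After the purchase, Niklas's direct stake in Arbor rises to 27% + 60% = 87%, and Alice's stake falls to 13%.
Niklas holds 87% of Arbor, so Niklas controls Arbor.
After the transaction, neither Niklas nor any entity Niklas controls holds a voting interest in Cobalt, so Niklas still does not control it.
No new person acquires control, so the clause is not triggered.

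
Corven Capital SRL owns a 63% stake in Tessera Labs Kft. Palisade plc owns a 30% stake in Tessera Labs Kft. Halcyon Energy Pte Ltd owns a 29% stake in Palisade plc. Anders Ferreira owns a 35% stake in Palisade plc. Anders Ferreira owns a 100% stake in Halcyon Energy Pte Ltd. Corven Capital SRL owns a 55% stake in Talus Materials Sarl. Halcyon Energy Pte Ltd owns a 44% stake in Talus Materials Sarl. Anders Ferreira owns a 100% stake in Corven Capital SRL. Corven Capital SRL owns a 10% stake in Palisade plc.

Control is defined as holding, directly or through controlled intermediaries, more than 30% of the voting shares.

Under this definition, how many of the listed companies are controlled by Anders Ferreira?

5

Anders holds 100% of Corven, so Anders controls Corven.
Anders holds 100% of Halcyon, so Anders controls Halcyon.
Anders and Halcyon and Corven together hold 35% + 29% + 10% = 74% of Palisade, so Anders controls Palisade.
Halcyon and Corven together hold 44% + 55% = 99% of Talus, so Anders controls Talus.
Corven and Palisade together hold 63% + 30% = 93% of Tessera, so Anders controls Tessera.
Anders controls 5 companies.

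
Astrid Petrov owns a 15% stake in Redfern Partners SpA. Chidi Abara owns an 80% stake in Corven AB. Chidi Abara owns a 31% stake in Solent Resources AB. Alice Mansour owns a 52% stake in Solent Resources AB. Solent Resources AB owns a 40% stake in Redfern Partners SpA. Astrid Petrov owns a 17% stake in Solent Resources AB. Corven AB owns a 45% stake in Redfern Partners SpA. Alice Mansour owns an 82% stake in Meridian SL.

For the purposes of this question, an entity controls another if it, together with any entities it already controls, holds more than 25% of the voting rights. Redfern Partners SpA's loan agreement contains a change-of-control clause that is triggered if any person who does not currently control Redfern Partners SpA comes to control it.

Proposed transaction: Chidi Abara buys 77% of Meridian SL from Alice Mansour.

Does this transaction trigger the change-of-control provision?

The purchase adds only to Chidi's holdings (Alice's stake shrinks), so Chidi is the only person who could newly come to control Redfern.
Chidi holds 31% of Solent, so Chidi controls Solent.
Chidi holds 80% of Corven, so Chidi controls Corven.
Corven and Solent together hold 45% + 40% = 85% of Redfern, so Chidi controls Redfern.
So Chidi already controls Redfern before the transaction.
After the purchase, Chidi holds 77% of Meridian directly, and Alice's stake falls to 5%.
Chidi controlled Redfern already, so this is not a new person acquiring control; every other person's position is unchanged or reduced.
No new person acquires control, so the clause is not triggered.

No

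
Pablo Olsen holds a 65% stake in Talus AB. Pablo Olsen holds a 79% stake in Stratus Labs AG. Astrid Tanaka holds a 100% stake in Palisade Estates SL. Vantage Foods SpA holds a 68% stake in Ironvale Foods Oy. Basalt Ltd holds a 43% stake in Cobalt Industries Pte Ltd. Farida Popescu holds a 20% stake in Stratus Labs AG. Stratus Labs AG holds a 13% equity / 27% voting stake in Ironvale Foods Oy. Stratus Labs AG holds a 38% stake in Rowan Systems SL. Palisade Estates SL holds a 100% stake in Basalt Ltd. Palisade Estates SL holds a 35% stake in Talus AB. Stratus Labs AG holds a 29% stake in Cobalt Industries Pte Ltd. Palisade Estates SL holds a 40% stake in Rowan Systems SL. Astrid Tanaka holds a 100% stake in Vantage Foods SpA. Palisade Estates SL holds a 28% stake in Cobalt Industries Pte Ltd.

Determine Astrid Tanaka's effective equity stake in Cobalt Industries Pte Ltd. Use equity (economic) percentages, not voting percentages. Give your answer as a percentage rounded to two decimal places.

Astrid reaches Cobalt along 2 paths.
Via Palisade: 100% × 28% = 28%.
Via Palisade → Basalt: 100% × 100% × 43% = 43%.
Total: 28% + 43% = 71%.
Rounded: 71.00%.

71.00%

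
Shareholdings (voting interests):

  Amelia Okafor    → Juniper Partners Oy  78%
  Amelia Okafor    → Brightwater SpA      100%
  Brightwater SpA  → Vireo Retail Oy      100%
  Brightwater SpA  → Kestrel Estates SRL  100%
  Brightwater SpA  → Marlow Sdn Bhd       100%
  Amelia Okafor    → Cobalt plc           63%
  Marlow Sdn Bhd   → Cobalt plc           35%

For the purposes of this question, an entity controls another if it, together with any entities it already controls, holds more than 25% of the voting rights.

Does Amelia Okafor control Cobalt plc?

Amelia holds 100% of Brightwater, so Amelia controls Brightwater.
Brightwater holds 100% of Marlow, so Amelia controls Marlow.
Amelia and Marlow together hold 63% + 35% = 98% of Cobalt, so Amelia controls Cobalt.

Yes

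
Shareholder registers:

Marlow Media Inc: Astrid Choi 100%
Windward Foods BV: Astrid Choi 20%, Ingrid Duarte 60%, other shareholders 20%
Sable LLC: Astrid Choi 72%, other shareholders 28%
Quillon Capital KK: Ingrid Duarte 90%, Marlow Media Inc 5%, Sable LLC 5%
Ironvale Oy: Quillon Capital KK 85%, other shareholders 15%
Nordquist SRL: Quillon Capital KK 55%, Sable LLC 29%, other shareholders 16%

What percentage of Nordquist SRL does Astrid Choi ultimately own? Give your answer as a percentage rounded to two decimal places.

Astrid reaches Nordquist along 3 paths.
Via Marlow → Quillon: 100% × 5% × 55% = 2.75%.
Via Sable → Quillon: 72% × 5% × 55% = 1.98%.
Via Sable: 72% × 29% = 20.88%.
Total: 2.75% + 1.98% + 20.88% = 25.61%.

25.61%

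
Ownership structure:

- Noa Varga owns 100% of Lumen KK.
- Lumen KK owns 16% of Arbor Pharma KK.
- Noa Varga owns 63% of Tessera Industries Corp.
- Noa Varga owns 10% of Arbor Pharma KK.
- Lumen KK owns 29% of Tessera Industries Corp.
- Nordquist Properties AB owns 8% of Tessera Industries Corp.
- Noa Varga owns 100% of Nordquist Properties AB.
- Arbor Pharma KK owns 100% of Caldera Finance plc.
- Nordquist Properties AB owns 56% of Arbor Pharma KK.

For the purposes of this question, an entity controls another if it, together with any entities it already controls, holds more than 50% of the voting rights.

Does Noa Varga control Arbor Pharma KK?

Yes

Noa holds 100% of Nordquist, so Noa controls Nordquist.
Noa holds 100% of Lumen, so Noa controls Lumen.
Lumen and Noa and Nordquist together hold 16% + 10% + 56% = 82% of Arbor, so Noa controls Arbor.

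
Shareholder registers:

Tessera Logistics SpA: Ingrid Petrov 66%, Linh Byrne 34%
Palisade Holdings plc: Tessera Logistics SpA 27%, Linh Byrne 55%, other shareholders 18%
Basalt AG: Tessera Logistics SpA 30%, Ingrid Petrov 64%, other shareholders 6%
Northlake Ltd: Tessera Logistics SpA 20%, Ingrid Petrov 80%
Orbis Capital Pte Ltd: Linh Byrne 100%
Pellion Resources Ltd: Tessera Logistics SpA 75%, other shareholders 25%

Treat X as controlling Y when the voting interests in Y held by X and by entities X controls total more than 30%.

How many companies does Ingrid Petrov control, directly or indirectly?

Ingrid holds 66% of Tessera, so Ingrid controls Tessera.
Tessera and Ingrid together hold 30% + 64% = 94% of Basalt, so Ingrid controls Basalt.
Tessera and Ingrid together hold 20% + 80% = 100% of Northlake, so Ingrid controls Northlake.
Tessera holds 75% of Pellion, so Ingrid controls Pellion.
No other company's threshold is met.
Ingrid controls 4 companies.

4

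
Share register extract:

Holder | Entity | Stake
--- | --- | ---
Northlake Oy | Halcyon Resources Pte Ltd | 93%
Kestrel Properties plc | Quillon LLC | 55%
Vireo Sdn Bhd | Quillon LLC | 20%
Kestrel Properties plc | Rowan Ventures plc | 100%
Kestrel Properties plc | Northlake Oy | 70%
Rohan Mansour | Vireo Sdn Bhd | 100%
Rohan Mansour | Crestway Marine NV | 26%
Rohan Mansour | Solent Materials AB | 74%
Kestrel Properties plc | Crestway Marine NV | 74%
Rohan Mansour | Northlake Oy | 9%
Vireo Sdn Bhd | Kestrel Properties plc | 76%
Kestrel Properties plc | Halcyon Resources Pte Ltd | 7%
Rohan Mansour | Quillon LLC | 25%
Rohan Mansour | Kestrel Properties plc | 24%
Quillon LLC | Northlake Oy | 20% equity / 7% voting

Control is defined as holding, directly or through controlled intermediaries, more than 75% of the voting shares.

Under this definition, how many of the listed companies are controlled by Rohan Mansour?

7

Rohan holds 100% of Vireo, so Rohan controls Vireo.
Rohan and Vireo together hold 24% + 76% = 100% of Kestrel, so Rohan controls Kestrel.
Vireo and Rohan and Kestrel together hold 20% + 25% + 55% = 100% of Quillon, so Rohan controls Quillon.
Kestrel and Rohan together hold 74% + 26% = 100% of Crestway, so Rohan controls Crestway.
Rohan and Quillon and Kestrel together hold 9% + 7% + 70% = 86% of Northlake, so Rohan controls Northlake.
Kestrel holds 100% of Rowan, so Rohan controls Rowan.
Northlake and Kestrel together hold 93% + 7% = 100% of Halcyon, so Rohan controls Halcyon.
No other company's threshold is met.
Rohan controls 7 companies.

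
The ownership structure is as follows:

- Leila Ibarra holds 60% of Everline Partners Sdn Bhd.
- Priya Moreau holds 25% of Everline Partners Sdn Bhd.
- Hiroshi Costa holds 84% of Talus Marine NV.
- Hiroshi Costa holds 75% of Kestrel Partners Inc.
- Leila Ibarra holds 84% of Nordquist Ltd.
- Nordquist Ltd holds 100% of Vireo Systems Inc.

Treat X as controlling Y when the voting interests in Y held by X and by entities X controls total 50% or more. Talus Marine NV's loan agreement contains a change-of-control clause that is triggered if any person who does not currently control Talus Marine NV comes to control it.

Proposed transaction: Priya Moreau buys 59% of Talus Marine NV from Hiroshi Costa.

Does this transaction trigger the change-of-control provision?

The purchase adds only to Priya's holdings (Hiroshi's stake shrinks), so Priya is the only person who could newly come to control Talus.
Priya's largest direct stake is 25% in Everline, which does not meet the threshold, so Priya controls no company.
Neither Priya nor any entity Priya controls holds any voting interest in Talus.
So before the transaction, Priya does not control Talus.
After the purchase, Priya holds 59% of Talus directly, and Hiroshi's stake falls to 25%.
Priya holds 59% of Talus, so Priya controls Talus.
Priya did not control Talus before and does after, so the clause is triggered.

Yes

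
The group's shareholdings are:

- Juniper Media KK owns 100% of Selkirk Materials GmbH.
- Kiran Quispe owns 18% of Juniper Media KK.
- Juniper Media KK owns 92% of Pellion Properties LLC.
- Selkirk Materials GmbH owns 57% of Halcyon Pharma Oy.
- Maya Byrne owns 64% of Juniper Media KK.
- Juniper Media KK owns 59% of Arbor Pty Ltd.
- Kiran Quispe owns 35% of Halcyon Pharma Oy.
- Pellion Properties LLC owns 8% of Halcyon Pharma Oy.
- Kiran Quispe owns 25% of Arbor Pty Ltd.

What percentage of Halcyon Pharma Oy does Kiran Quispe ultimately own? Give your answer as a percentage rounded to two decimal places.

46.58%

Kiran reaches Halcyon along 3 paths.
Via Juniper → Selkirk: 18% × 100% × 57% = 10.26%.
Direct stake: 35% = 35%.
Via Juniper → Pellion: 18% × 92% × 8% = 1.3248%.
Total: 10.26% + 35% + 1.3248% = 46.5848%.
Rounded: 46.58%.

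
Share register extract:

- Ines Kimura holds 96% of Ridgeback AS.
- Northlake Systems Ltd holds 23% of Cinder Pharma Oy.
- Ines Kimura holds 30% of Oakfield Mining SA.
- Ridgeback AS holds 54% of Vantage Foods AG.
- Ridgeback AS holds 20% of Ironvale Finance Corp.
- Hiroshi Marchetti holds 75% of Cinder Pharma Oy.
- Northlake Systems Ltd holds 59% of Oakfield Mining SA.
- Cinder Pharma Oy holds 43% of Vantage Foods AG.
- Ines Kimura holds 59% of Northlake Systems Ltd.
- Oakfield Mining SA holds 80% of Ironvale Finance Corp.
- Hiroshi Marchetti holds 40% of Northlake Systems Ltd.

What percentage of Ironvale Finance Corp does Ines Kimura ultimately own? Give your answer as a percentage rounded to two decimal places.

Ines reaches Ironvale along 3 paths.
Via Ridgeback: 96% × 20% = 19.2%.
Via Northlake → Oakfield: 59% × 59% × 80% = 27.848%.
Via Oakfield: 30% × 80% = 24%.
Total: 19.2% + 27.848% + 24% = 71.048%.
Rounded: 71.05%.

71.05%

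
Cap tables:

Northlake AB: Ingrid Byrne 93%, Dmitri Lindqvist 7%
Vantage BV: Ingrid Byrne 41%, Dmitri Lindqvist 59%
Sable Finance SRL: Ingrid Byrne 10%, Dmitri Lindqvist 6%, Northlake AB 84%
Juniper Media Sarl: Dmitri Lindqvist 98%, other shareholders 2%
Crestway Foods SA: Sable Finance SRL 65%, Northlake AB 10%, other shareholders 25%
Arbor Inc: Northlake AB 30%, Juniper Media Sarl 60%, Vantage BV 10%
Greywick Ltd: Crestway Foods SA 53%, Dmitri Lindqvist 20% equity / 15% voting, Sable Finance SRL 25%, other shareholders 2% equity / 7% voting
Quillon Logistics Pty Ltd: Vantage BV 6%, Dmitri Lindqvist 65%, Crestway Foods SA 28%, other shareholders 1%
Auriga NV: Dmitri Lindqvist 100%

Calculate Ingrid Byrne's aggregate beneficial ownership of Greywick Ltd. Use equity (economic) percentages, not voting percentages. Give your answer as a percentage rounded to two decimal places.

Ingrid reaches Greywick along 5 paths.
Via Sable → Crestway: 10% × 65% × 53% = 3.445%.
Via Northlake → Sable → Crestway: 93% × 84% × 65% × 53% = 26.91234%.
Via Northlake → Crestway: 93% × 10% × 53% = 4.929%.
Via Sable: 10% × 25% = 2.5%.
Via Northlake → Sable: 93% × 84% × 25% = 19.53%.
Total: 3.445% + 26.91234% + 4.929% + 2.5% + 19.53% = 57.31634%.
Rounded: 57.32%.

57.32%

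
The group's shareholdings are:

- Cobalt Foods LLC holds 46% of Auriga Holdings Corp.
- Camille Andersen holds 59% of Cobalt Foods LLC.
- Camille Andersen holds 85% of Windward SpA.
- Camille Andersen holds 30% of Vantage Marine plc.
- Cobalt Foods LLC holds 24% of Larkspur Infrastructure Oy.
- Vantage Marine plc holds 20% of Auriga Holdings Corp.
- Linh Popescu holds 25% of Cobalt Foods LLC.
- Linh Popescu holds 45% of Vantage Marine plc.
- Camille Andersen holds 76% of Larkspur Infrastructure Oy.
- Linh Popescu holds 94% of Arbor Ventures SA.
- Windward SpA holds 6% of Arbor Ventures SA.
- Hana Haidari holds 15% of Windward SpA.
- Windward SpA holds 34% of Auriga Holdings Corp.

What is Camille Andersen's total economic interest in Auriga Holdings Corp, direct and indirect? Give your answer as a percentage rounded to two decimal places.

62.04%

Camille reaches Auriga along 3 paths.
Via Cobalt: 59% × 46% = 27.14%.
Via Windward: 85% × 34% = 28.9%.
Via Vantage: 30% × 20% = 6%.
Total: 27.14% + 28.9% + 6% = 62.04%.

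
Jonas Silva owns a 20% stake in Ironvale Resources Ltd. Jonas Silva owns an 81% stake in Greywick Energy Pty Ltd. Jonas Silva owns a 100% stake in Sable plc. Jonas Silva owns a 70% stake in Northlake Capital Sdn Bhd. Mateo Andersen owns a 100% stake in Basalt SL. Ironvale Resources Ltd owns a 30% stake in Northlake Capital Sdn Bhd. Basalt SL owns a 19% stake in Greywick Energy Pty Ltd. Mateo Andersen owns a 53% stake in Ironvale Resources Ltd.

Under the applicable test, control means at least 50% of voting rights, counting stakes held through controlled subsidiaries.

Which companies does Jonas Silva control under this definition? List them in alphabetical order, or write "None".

Greywick Energy Pty Ltd, Northlake Capital Sdn Bhd, Sable plc

Jonas holds 70% of Northlake, so Jonas controls Northlake.
Jonas holds 100% of Sable, so Jonas controls Sable.
Jonas holds 81% of Greywick, so Jonas controls Greywick.
No other company's threshold is met.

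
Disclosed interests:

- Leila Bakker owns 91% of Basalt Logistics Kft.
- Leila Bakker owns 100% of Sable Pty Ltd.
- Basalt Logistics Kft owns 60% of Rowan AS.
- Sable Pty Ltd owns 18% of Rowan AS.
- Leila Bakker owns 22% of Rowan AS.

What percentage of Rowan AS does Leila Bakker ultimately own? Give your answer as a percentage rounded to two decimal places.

Leila reaches Rowan along 3 paths.
Via Basalt: 91% × 60% = 54.6%.
Direct stake: 22% = 22%.
Via Sable: 100% × 18% = 18%.
Total: 54.6% + 22% + 18% = 94.6%.
Rounded: 94.60%.

94.60%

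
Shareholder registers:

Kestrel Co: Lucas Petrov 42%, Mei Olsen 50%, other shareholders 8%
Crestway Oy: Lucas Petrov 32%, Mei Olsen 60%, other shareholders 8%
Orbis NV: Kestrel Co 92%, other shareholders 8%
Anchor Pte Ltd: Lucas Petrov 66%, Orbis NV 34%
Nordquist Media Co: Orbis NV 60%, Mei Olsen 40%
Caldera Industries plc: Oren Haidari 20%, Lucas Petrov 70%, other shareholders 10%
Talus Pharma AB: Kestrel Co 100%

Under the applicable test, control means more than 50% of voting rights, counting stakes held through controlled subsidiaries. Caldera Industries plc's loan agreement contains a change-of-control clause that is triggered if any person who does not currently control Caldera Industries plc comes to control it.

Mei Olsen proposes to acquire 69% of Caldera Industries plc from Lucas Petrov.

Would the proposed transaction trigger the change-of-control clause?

The purchase adds only to Mei's holdings (Lucas's stake shrinks), so Mei is the only person who could newly come to control Caldera.
Mei holds 60% of Crestway, so Mei controls Crestway.
Neither Mei nor any entity Mei controls holds any voting interest in Caldera.
So before the transaction, Mei does not control Caldera.
After the purchase, Mei holds 69% of Caldera directly, and Lucas's stake falls to 1%.
Mei holds 69% of Caldera, so Mei controls Caldera.
Mei did not control Caldera before and does after, so the clause is triggered.

Yes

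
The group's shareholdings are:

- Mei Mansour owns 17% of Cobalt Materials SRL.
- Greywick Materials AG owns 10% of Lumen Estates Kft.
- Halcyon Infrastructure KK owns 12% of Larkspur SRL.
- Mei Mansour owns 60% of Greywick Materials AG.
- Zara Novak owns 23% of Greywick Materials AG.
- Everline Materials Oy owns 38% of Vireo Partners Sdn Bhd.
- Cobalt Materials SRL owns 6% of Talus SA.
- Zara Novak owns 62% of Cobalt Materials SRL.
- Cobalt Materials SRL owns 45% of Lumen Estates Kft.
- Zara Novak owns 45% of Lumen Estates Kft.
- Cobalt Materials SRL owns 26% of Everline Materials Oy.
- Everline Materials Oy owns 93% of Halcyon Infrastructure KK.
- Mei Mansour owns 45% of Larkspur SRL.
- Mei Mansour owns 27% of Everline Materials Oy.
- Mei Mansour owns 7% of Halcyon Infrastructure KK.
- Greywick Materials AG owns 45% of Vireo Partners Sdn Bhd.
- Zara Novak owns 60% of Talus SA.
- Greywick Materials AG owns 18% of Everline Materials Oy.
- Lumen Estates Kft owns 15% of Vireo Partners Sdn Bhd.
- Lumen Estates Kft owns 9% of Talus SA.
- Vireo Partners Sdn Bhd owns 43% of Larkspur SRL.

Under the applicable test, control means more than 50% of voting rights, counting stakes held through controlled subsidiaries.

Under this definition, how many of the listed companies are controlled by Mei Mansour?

1

Mei holds 60% of Greywick, so Mei controls Greywick.
No other company's threshold is met.
Mei controls 1 company.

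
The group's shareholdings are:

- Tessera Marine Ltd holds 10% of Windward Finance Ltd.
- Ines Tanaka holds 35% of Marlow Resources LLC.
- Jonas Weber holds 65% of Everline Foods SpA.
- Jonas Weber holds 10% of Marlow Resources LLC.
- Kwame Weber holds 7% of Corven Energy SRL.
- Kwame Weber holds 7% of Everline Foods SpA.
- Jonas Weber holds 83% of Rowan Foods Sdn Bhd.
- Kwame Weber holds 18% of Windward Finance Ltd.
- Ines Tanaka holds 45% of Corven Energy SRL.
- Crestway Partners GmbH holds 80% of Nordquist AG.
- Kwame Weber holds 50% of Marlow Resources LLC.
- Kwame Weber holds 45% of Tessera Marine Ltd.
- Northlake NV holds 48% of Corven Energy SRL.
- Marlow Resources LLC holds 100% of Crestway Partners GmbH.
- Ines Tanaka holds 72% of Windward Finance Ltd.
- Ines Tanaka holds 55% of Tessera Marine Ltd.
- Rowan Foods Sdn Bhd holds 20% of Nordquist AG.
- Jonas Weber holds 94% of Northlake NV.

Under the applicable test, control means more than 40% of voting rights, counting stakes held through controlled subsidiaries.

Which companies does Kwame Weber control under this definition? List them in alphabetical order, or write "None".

Kwame holds 45% of Tessera, so Kwame controls Tessera.
Kwame holds 50% of Marlow, so Kwame controls Marlow.
Marlow holds 100% of Crestway, so Kwame controls Crestway.
Crestway holds 80% of Nordquist, so Kwame controls Nordquist.
No other company's threshold is met.

Crestway Partners GmbH, Marlow Resources LLC, Nordquist AG, Tessera Marine Ltd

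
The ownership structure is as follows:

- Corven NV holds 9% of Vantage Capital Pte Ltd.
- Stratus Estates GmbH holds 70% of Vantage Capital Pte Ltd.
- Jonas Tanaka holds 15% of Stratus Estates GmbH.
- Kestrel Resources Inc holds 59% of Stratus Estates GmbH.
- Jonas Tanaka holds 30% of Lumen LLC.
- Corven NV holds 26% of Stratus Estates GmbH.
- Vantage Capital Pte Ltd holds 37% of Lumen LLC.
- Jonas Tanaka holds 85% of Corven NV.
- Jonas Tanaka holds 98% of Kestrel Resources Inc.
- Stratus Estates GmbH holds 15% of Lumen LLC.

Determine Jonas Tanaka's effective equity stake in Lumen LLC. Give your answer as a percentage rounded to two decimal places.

71.65%

Jonas reaches Lumen along 8 paths.
Via Corven → Stratus → Vantage: 85% × 26% × 70% × 37% = 5.7239%.
Via Kestrel → Stratus → Vantage: 98% × 59% × 70% × 37% = 14.97538%.
Via Stratus → Vantage: 15% × 70% × 37% = 3.885%.
Via Corven → Vantage: 85% × 9% × 37% = 2.8305%.
Via Corven → Stratus: 85% × 26% × 15% = 3.315%.
Via Kestrel → Stratus: 98% × 59% × 15% = 8.673%.
Via Stratus: 15% × 15% = 2.25%.
Direct stake: 30% = 30%.
Total: 5.7239% + 14.97538% + 3.885% + 2.8305% + 3.315% + 8.673% + 2.25% + 30% = 71.65278%.
Rounded: 71.65%.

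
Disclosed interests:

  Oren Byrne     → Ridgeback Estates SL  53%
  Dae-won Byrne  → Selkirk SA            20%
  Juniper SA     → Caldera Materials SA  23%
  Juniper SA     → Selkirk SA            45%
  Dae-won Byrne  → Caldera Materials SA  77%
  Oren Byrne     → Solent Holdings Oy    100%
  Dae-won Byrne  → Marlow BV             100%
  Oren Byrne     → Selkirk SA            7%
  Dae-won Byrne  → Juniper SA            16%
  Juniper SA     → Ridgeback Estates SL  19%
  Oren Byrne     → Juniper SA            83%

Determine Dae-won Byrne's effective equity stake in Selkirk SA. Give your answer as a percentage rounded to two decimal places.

Dae-won reaches Selkirk along 2 paths.
Via Juniper: 16% × 45% = 7.2%.
Direct stake: 20% = 20%.
Total: 7.2% + 20% = 27.2%.
Rounded: 27.20%.

27.20%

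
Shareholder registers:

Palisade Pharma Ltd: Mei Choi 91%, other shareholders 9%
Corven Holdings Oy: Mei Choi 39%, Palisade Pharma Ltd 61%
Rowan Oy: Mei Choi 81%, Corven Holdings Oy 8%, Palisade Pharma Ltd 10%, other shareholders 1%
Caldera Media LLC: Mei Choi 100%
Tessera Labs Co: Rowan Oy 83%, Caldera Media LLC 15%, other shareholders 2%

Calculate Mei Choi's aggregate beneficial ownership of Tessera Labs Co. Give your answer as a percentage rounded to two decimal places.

96.06%

Mei reaches Tessera along 5 paths.
Via Rowan: 81% × 83% = 67.23%.
Via Corven → Rowan: 39% × 8% × 83% = 2.5896%.
Via Palisade → Corven → Rowan: 91% × 61% × 8% × 83% = 3.685864%.
Via Palisade → Rowan: 91% × 10% × 83% = 7.553%.
Via Caldera: 100% × 15% = 15%.
Total: 67.23% + 2.5896% + 3.685864% + 7.553% + 15% = 96.058464%.
Rounded: 96.06%.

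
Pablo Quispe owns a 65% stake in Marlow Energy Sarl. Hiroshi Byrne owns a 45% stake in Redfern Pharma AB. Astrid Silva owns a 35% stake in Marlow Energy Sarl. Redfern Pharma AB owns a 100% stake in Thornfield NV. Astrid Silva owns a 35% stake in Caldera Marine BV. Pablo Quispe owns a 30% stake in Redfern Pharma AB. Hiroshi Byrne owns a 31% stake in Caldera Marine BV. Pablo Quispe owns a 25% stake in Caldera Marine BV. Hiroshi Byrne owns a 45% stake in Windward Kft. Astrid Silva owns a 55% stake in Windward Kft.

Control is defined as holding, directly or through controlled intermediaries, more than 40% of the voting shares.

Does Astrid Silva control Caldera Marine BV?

No

Astrid holds 55% of Windward, so Astrid controls Windward.
In Caldera, Astrid's side holds only 35%, not > 40%.
So Astrid does not control Caldera.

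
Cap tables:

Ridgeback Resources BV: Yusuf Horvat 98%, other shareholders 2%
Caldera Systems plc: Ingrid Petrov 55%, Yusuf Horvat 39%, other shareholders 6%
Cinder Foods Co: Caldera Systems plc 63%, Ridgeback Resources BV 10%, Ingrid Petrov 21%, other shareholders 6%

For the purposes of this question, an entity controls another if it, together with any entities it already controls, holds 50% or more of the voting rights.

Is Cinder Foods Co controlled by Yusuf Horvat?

Yusuf holds 98% of Ridgeback, so Yusuf controls Ridgeback.
In Cinder, Yusuf's side holds only 10%, not ≥ 50%.
So Yusuf does not control Cinder.

No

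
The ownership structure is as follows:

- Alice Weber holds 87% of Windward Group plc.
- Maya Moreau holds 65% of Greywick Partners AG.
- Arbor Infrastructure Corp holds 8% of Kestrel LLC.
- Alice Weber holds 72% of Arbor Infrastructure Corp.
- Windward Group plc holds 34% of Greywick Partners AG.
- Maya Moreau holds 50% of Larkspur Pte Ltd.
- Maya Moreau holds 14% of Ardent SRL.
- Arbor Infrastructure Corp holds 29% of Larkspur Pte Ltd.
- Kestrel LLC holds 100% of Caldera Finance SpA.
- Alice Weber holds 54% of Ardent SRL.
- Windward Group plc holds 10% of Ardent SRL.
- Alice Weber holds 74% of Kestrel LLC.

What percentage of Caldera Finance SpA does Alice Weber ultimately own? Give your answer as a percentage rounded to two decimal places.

Alice reaches Caldera along 2 paths.
Via Kestrel: 74% × 100% = 74%.
Via Arbor → Kestrel: 72% × 8% × 100% = 5.76%.
Total: 74% + 5.76% = 79.76%.

79.76%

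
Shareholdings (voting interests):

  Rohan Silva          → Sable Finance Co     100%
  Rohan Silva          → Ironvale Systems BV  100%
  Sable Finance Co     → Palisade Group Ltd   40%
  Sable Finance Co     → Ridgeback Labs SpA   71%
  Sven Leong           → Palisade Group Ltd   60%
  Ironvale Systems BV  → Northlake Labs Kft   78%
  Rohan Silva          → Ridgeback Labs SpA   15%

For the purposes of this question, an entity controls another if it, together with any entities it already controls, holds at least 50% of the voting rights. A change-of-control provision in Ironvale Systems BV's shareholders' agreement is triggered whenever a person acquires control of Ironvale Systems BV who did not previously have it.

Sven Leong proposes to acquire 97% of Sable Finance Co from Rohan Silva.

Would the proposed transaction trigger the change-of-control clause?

No

The purchase adds only to Sven's holdings (Rohan's stake shrinks), so Sven is the only person who could newly come to control Ironvale.
Sven holds 60% of Palisade, so Sven controls Palisade.
Neither Sven nor any entity Sven controls holds any voting interest in Ironvale.
So before the transaction, Sven does not control Ironvale.
After the purchase, Sven holds 97% of Sable directly, and Rohan's stake falls to 3%.
Sven holds 97% of Sable, so Sven controls Sable.
Sable and Sven together hold 40% + 60% = 100% of Palisade, so Sven controls Palisade.
Sable holds 71% of Ridgeback, so Sven controls Ridgeback.
After the transaction, neither Sven nor any entity Sven controls holds a voting interest in Ironvale, so Sven still does not control it.
No new person acquires control, so the clause is not triggered.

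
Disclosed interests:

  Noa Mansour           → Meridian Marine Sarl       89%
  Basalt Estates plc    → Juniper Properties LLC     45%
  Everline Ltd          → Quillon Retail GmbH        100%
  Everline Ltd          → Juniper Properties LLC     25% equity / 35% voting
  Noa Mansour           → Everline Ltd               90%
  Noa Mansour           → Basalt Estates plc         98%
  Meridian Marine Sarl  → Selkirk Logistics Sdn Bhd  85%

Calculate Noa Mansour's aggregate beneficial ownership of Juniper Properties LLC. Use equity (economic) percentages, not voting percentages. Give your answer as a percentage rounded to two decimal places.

Noa reaches Juniper along 2 paths.
Via Everline: 90% × 25% = 22.5%.
Via Basalt: 98% × 45% = 44.1%.
Total: 22.5% + 44.1% = 66.6%.
Rounded: 66.60%.

66.60%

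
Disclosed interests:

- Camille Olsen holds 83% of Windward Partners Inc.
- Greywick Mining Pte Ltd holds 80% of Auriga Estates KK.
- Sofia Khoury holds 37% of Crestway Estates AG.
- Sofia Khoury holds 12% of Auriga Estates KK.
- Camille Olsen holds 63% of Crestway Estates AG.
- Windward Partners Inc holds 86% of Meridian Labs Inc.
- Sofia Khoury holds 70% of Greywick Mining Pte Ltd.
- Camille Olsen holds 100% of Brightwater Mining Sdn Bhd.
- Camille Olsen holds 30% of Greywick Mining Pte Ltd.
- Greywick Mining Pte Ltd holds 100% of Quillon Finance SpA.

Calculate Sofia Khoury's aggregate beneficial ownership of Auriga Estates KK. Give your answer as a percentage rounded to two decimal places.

Sofia reaches Auriga along 2 paths.
Via Greywick: 70% × 80% = 56%.
Direct stake: 12% = 12%.
Total: 56% + 12% = 68%.
Rounded: 68.00%.

68.00%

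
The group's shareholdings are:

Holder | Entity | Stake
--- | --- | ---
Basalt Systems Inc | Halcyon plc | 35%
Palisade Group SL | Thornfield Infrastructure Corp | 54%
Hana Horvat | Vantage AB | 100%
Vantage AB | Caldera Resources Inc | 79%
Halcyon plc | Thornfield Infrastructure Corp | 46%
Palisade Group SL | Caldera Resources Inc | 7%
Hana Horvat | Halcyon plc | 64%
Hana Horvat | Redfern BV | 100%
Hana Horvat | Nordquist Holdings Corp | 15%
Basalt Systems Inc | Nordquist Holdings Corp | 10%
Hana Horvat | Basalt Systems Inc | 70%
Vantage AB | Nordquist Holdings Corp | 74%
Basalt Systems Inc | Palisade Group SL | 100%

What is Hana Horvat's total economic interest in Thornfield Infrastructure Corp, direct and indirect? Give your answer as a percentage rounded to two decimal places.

Hana reaches Thornfield along 3 paths.
Via Basalt → Halcyon: 70% × 35% × 46% = 11.27%.
Via Halcyon: 64% × 46% = 29.44%.
Via Basalt → Palisade: 70% × 100% × 54% = 37.8%.
Total: 11.27% + 29.44% + 37.8% = 78.51%.

78.51%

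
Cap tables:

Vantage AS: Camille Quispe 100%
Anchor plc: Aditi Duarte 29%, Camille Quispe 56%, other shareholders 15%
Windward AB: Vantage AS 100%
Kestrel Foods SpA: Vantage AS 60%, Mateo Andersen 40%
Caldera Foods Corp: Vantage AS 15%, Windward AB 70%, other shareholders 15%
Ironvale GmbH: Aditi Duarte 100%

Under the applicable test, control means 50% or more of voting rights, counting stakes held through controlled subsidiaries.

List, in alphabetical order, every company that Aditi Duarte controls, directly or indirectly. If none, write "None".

Ironvale GmbH

Aditi holds 100% of Ironvale, so Aditi controls Ironvale.
No other company's threshold is met.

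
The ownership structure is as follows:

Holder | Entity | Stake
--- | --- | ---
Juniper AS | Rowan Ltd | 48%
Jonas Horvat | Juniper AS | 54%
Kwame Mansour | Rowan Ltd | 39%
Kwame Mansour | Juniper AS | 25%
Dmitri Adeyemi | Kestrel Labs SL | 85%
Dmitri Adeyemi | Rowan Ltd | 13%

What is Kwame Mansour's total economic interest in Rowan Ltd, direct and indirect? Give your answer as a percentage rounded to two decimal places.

Kwame reaches Rowan along 2 paths.
Direct stake: 39% = 39%.
Via Juniper: 25% × 48% = 12%.
Total: 39% + 12% = 51%.
Rounded: 51.00%.

51.00%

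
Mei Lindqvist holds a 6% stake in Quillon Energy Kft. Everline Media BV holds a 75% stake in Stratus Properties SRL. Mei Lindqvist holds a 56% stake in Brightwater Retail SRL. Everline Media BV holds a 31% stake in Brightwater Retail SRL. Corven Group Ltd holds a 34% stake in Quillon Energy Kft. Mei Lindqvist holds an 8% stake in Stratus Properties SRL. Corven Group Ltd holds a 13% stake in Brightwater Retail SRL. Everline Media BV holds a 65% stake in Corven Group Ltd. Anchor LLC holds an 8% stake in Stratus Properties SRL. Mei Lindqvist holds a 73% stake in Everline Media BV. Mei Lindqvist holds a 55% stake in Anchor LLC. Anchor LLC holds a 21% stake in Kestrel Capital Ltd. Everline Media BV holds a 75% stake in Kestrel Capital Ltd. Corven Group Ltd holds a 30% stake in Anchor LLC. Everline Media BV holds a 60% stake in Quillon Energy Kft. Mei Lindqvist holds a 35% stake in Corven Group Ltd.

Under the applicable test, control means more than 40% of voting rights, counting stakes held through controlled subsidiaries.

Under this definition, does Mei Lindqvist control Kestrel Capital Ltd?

Yes

Mei holds 73% of Everline, so Mei controls Everline.
Mei and Everline together hold 35% + 65% = 100% of Corven, so Mei controls Corven.
Mei and Corven together hold 55% + 30% = 85% of Anchor, so Mei controls Anchor.
Anchor and Everline together hold 21% + 75% = 96% of Kestrel, so Mei controls Kestrel.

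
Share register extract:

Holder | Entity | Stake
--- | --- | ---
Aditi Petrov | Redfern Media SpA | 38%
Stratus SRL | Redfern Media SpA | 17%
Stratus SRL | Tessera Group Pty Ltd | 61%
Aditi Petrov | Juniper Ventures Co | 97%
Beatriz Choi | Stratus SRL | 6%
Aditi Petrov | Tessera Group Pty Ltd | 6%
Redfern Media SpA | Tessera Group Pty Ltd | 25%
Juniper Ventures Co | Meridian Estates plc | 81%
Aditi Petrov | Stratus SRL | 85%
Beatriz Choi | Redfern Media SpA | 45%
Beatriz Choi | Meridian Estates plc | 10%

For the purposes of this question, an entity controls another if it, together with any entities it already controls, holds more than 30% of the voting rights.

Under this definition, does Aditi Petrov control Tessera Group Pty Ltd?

Yes

Aditi holds 85% of Stratus, so Aditi controls Stratus.
Stratus and Aditi together hold 17% + 38% = 55% of Redfern, so Aditi controls Redfern.
Stratus and Aditi and Redfern together hold 61% + 6% + 25% = 92% of Tessera, so Aditi controls Tessera.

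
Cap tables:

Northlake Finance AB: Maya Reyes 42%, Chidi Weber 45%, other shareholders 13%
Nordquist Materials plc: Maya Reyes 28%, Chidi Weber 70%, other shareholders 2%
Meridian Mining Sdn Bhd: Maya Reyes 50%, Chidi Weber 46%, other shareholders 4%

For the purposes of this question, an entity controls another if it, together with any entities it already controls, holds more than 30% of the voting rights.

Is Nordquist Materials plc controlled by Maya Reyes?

Maya holds 42% of Northlake, so Maya controls Northlake.
Maya holds 50% of Meridian, so Maya controls Meridian.
In Nordquist, Maya's side holds only 28%, not > 30%.
So Maya does not control Nordquist.

No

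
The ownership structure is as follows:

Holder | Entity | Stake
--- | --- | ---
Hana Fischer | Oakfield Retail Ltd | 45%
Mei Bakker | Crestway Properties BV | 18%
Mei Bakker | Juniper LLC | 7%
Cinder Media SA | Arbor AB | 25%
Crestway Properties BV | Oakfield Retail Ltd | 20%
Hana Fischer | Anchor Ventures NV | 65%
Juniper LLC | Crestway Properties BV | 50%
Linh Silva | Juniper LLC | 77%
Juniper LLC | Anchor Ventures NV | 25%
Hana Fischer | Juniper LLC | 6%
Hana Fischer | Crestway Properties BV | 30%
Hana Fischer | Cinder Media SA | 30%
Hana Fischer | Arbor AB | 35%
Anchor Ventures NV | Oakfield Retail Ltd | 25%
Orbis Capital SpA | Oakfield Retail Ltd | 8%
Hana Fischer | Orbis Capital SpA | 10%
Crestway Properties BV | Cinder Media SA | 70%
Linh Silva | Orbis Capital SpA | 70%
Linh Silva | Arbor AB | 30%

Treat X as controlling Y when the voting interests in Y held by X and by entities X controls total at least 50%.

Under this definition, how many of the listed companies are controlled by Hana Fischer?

Hana holds 65% of Anchor, so Hana controls Anchor.
Anchor and Hana together hold 25% + 45% = 70% of Oakfield, so Hana controls Oakfield.
No other company's threshold is met.
Hana controls 2 companies.

2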